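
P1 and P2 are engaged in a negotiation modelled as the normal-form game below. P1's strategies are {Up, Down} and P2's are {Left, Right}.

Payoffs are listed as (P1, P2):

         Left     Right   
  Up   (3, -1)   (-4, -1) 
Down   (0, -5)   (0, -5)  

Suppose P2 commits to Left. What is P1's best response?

Against Left, P1 earns 3 from Up and 0 from Down.
So Up is the best response.

Up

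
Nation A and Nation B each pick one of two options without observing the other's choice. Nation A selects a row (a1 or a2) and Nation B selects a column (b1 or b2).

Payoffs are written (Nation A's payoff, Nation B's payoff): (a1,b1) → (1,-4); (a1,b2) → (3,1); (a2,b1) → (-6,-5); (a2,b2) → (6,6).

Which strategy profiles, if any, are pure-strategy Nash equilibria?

(a1, b1): Nation B prefers b2 (1 > -4) — not an equilibrium.
(a1, b2): Nation A prefers a2 (6 > 3) — not an equilibrium.
(a2, b1): Nation A prefers a1 (1 > -6); Nation B prefers b2 (6 > -5) — not an equilibrium.
(a2, b2): Nation A gets 6 ≥ 3 from a1, and Nation B gets 6 ≥ -5 from b1 — Nash equilibrium.

(a2, b2)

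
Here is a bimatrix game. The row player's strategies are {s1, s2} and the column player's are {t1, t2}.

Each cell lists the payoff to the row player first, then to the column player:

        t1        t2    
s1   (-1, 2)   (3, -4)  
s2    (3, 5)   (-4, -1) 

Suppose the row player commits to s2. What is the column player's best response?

t1

Against s2, the column player earns 5 from t1 and -1 from t2.
So t1 is the best response.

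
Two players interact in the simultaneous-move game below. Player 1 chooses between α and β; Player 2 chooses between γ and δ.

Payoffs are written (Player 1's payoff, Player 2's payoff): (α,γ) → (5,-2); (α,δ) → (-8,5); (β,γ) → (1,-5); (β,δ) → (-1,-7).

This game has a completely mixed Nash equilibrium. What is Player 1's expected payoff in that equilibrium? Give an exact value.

First find q, the probability Player 2 plays γ, from Player 1's indifference between α and β: 5q − 8(1−q) = q − (1−q), giving q = 7/11.
Since Player 1 is indifferent in equilibrium, Player 1's expected payoff equals the payoff from either row against (7/11, 4/11). Using α: 5(7/11) − 8(4/11) = 3/11.

3/11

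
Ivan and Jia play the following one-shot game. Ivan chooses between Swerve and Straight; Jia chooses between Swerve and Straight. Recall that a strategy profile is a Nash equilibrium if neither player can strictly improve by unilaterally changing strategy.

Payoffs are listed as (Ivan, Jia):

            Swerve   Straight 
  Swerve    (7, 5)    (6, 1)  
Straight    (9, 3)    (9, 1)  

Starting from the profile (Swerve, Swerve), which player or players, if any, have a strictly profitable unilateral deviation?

Ivan

Ivan at (Swerve, Swerve) earns 7; deviating to Straight yields 9 — a strict improvement.
Jia earns 5; deviating to Straight yields 1 — not better.
Only Ivan has a strictly profitable deviation.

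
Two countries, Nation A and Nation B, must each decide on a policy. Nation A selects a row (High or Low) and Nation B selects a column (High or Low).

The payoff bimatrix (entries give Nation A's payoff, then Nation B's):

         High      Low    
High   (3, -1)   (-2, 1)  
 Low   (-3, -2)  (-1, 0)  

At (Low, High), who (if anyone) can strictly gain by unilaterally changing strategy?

Both

Nation A at (Low, High) earns -3; deviating to High yields 3 — a strict improvement.
Nation B earns -2; deviating to Low yields 0 — a strict improvement.
Both Nation A and Nation B have strictly profitable deviations.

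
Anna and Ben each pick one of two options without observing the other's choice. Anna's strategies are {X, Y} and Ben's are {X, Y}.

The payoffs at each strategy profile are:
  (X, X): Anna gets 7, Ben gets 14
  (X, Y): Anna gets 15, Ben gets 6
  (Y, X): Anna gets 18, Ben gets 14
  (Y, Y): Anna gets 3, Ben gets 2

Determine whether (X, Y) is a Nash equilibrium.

No

At (X, Y), Anna earns 15; switching to Y would give 3, so Anna has no profitable deviation.
Ben earns 6; switching to X would give 14, so Ben would deviate.
Since at least one player can profitably deviate, this is not a Nash equilibrium.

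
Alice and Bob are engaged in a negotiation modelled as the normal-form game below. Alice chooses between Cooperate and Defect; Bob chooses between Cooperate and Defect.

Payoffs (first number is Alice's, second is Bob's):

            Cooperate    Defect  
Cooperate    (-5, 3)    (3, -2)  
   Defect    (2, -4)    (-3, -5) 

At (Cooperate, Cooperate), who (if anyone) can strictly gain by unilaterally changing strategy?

Alice at (Cooperate, Cooperate) earns -5; deviating to Defect yields 2 — a strict improvement.
Bob earns 3; deviating to Defect yields -2 — not better.
Only Alice has a strictly profitable deviation.

Alice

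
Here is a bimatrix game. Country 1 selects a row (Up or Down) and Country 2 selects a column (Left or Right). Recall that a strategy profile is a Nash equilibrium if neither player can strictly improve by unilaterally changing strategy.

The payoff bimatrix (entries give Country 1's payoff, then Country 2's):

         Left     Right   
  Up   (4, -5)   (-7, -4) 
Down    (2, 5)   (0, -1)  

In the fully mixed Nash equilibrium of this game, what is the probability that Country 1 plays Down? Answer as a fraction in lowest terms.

1/7

Let x be the probability that Country 1 plays Up. In a completely mixed equilibrium, Country 2 must be indifferent between Left and Right.
Country 2's expected payoff from Left is −5x + 5(1−x); from Right it is −4x − (1−x).
Setting these equal: −10x + 5 = −3x − 1, so x = 6/7.
Therefore Country 1 plays Down with probability 1 − 6/7 = 1/7.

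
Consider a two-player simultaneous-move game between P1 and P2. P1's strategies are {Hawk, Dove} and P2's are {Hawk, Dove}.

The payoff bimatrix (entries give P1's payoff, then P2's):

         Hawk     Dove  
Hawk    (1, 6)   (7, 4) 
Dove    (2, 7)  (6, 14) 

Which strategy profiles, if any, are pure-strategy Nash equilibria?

none

(Hawk, Hawk): P1 prefers Dove (2 > 1) — not an equilibrium.
(Hawk, Dove): P2 prefers Hawk (6 > 4) — not an equilibrium.
(Dove, Hawk): P2 prefers Dove (14 > 7) — not an equilibrium.
(Dove, Dove): P1 prefers Hawk (7 > 6) — not an equilibrium.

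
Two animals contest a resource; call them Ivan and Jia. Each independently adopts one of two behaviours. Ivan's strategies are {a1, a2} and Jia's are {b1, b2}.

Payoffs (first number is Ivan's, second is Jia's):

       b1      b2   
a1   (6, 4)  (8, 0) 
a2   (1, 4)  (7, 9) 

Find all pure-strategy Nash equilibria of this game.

(a1, b1)

(a1, b1): Ivan gets 6 ≥ 1 from a2, and Jia gets 4 ≥ 0 from b2 — Nash equilibrium.
(a1, b2): Jia prefers b1 (4 > 0) — not an equilibrium.
(a2, b1): Ivan prefers a1 (6 > 1); Jia prefers b2 (9 > 4) — not an equilibrium.
(a2, b2): Ivan prefers a1 (8 > 7) — not an equilibrium.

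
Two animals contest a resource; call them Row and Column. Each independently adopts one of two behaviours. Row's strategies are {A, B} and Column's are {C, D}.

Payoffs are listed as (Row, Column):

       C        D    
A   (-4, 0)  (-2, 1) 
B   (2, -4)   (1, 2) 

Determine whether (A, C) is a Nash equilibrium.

At (A, C), Row earns -4; switching to B would give 2, so Row would deviate.
Column earns 0; switching to D would give 1, so Column would deviate.
Since at least one player can profitably deviate, this is not a Nash equilibrium.

No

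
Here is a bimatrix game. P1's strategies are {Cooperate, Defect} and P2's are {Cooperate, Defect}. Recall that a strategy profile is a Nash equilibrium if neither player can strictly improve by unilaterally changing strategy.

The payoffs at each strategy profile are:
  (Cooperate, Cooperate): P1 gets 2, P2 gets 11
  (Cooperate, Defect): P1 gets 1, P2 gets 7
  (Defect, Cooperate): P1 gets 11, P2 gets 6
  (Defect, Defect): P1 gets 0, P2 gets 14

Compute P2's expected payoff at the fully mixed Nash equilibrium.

First find p, the probability P1 plays Cooperate, from P2's indifference between Cooperate and Defect: 11p + 6(1−p) = 7p + 14(1−p), giving p = 2/3.
Since P2 is indifferent in equilibrium, P2's expected payoff equals the payoff from either column against (2/3, 1/3). Using Cooperate: 11(2/3) + 6(1/3) = 28/3.

28/3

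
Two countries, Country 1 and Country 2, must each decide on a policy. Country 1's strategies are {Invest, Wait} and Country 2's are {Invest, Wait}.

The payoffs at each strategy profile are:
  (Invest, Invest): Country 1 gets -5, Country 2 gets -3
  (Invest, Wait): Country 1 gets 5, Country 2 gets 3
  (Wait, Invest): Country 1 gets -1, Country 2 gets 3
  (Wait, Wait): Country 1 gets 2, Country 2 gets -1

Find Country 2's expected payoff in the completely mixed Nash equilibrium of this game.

3/5

First find p, the probability Country 1 plays Invest, from Country 2's indifference between Invest and Wait: −3p + 3(1−p) = 3p − (1−p), giving p = 2/5.
Since Country 2 is indifferent in equilibrium, Country 2's expected payoff equals the payoff from either column against (2/5, 3/5). Using Invest: −3(2/5) + 3(3/5) = 3/5.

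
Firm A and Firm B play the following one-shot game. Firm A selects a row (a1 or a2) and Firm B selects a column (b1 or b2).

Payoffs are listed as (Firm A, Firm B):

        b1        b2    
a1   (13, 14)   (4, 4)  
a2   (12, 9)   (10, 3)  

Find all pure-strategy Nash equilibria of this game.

(a1, b1): Firm A gets 13 ≥ 12 from a2, and Firm B gets 14 ≥ 4 from b2 — Nash equilibrium.
(a1, b2): Firm A prefers a2 (10 > 4); Firm B prefers b1 (14 > 4) — not an equilibrium.
(a2, b1): Firm A prefers a1 (13 > 12) — not an equilibrium.
(a2, b2): Firm B prefers b1 (9 > 3) — not an equilibrium.

(a1, b1)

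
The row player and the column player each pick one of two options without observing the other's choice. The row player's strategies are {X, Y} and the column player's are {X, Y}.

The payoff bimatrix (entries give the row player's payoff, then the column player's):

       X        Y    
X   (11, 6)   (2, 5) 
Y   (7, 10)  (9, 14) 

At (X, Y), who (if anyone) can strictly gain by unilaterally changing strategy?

Both

The row player at (X, Y) earns 2; deviating to Y yields 9 — a strict improvement.
The column player earns 5; deviating to X yields 6 — a strict improvement.
Both the row player and the column player have strictly profitable deviations.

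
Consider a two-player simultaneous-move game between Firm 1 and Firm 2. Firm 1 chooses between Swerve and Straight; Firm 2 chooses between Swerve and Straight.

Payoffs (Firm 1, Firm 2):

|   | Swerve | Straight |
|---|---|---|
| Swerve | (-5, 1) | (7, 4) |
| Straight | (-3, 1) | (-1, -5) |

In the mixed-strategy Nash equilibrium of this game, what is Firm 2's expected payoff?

1

First find p, the probability Firm 1 plays Swerve, from Firm 2's indifference between Swerve and Straight: p + (1−p) = 4p − 5(1−p), giving p = 2/3.
Since Firm 2 is indifferent in equilibrium, Firm 2's expected payoff equals the payoff from either column against (2/3, 1/3). Using Swerve: (2/3) + (1/3) = 1.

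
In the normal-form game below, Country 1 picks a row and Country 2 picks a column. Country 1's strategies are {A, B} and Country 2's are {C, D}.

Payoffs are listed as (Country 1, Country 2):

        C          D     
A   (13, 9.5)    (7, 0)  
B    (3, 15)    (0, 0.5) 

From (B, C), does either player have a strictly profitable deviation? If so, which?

Country 1 at (B, C) earns 3; deviating to A yields 13 — a strict improvement.
Country 2 earns 15; deviating to D yields 0.5 — not better.
Only Country 1 has a strictly profitable deviation.

Country 1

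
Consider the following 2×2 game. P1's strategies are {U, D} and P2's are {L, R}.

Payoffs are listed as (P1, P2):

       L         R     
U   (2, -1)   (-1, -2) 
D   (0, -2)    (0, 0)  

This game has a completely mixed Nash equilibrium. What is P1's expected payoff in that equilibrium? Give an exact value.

0

First find y, the probability P2 plays L, from P1's indifference between U and D: 2y − (1−y) = 0, giving y = 1/3.
Since P1 is indifferent in equilibrium, P1's expected payoff equals the payoff from either row against (1/3, 2/3). Using U: 2(1/3) − (2/3) = 0.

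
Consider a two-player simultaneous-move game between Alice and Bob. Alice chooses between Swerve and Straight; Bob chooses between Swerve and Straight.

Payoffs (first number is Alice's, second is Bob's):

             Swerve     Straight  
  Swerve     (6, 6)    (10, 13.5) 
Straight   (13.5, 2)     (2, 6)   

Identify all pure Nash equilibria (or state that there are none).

(Swerve, Swerve): Alice prefers Straight (13.5 > 6); Bob prefers Straight (13.5 > 6) — not an equilibrium.
(Swerve, Straight): Alice gets 10 ≥ 2 from Straight, and Bob gets 13.5 ≥ 6 from Swerve — Nash equilibrium.
(Straight, Swerve): Bob prefers Straight (6 > 2) — not an equilibrium.
(Straight, Straight): Alice prefers Swerve (10 > 2) — not an equilibrium.

(Swerve, Straight)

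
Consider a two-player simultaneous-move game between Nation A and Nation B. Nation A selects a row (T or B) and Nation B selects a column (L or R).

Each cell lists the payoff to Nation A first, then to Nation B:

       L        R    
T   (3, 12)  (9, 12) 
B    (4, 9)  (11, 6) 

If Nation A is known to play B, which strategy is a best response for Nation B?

L

Against B, Nation B earns 9 from L and 6 from R.
So L is the best response.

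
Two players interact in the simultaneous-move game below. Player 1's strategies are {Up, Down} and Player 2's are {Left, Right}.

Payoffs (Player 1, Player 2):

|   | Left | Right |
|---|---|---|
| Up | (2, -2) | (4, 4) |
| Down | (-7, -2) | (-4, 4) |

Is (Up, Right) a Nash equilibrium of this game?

Yes

At (Up, Right), Player 1 earns 4; switching to Down would give -4, so Player 1 has no profitable deviation.
Player 2 earns 4; switching to Left would give -2, so Player 2 has no profitable deviation.
Neither player can gain by a unilateral deviation, so this profile is a Nash equilibrium.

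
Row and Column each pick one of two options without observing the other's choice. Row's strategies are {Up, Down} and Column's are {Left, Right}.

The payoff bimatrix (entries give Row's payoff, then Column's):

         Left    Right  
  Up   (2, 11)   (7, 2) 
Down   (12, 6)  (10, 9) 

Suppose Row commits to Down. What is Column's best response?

Against Down, Column earns 6 from Left and 9 from Right.
So Right is the best response.

Right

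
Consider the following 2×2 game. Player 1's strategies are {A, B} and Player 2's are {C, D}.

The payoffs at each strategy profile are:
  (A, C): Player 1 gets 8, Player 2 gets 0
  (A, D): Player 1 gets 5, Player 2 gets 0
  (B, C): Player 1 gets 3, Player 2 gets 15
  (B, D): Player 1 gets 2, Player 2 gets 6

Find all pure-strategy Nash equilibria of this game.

(A, C): Player 1 gets 8 ≥ 3 from B, and Player 2 gets 0 ≥ 0 from D — Nash equilibrium.
(A, D): Player 1 gets 5 ≥ 2 from B, and Player 2 gets 0 ≥ 0 from C — Nash equilibrium.
(B, C): Player 1 prefers A (8 > 3) — not an equilibrium.
(B, D): Player 1 prefers A (5 > 2); Player 2 prefers C (15 > 6) — not an equilibrium.

(A, C) and (A, D)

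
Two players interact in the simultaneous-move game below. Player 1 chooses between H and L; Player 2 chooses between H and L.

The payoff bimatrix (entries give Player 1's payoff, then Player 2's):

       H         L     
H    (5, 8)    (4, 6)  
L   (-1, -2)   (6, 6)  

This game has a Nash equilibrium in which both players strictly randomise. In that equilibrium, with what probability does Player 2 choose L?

Let y be the probability that Player 2 plays H. In a completely mixed equilibrium, Player 1 must be indifferent between H and L.
Player 1's expected payoff from H is 5y + 4(1−y); from L it is −y + 6(1−y).
Setting these equal: y + 4 = −7y + 6, so y = 1/4.
Therefore Player 2 plays L with probability 1 − 1/4 = 3/4.

3/4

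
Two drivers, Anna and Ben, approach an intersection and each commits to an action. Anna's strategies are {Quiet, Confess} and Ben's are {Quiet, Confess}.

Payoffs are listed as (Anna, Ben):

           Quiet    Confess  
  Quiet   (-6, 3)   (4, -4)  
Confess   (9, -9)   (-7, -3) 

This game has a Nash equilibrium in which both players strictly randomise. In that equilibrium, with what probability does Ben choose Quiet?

11/26

Let y be the probability that Ben plays Quiet. In a completely mixed equilibrium, Anna must be indifferent between Quiet and Confess.
Anna's expected payoff from Quiet is −6y + 4(1−y); from Confess it is 9y − 7(1−y).
Setting these equal: −10y + 4 = 16y − 7, so y = 11/26.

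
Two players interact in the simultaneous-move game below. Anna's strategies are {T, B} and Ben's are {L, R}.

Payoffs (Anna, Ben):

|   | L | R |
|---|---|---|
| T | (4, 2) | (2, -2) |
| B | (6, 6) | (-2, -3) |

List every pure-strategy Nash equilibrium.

(T, L): Anna prefers B (6 > 4) — not an equilibrium.
(T, R): Ben prefers L (2 > -2) — not an equilibrium.
(B, L): Anna gets 6 ≥ 4 from T, and Ben gets 6 ≥ -3 from R — Nash equilibrium.
(B, R): Anna prefers T (2 > -2); Ben prefers L (6 > -3) — not an equilibrium.

(B, L)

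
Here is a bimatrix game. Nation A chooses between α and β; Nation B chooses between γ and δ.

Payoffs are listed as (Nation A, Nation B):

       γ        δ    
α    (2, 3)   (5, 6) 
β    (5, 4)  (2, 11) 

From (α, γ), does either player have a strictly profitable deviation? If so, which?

Both

Nation A at (α, γ) earns 2; deviating to β yields 5 — a strict improvement.
Nation B earns 3; deviating to δ yields 6 — a strict improvement.
Both Nation A and Nation B have strictly profitable deviations.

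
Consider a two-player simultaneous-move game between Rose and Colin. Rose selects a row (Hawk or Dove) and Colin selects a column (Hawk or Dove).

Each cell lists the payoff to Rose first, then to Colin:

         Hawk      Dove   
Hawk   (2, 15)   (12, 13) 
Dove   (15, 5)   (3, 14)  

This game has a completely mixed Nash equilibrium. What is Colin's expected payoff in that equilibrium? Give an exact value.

First find x, the probability Rose plays Hawk, from Colin's indifference between Hawk and Dove: 15x + 5(1−x) = 13x + 14(1−x), giving x = 9/11.
Since Colin is indifferent in equilibrium, Colin's expected payoff equals the payoff from either column against (9/11, 2/11). Using Hawk: 15(9/11) + 5(2/11) = 145/11.

145/11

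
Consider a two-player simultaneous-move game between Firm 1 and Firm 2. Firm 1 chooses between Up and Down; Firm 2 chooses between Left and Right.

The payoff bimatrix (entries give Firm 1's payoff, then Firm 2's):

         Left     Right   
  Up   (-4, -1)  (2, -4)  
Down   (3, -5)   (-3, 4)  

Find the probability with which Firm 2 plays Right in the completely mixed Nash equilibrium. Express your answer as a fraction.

Let y be the probability that Firm 2 plays Left. In a completely mixed equilibrium, Firm 1 must be indifferent between Up and Down.
Firm 1's expected payoff from Up is −4y + 2(1−y); from Down it is 3y − 3(1−y).
Setting these equal: −6y + 2 = 6y − 3, so y = 5/12.
Therefore Firm 2 plays Right with probability 1 − 5/12 = 7/12.

7/12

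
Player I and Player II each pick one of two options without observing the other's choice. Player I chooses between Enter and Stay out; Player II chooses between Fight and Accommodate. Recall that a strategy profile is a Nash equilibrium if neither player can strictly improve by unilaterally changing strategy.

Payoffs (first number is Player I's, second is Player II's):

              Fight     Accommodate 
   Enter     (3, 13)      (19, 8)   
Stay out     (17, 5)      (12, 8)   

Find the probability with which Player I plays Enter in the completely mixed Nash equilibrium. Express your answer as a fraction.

3/8

Let x be the probability that Player I plays Enter. In a completely mixed equilibrium, Player II must be indifferent between Fight and Accommodate.
Player II's expected payoff from Fight is 13x + 5(1−x); from Accommodate it is 8x + 8(1−x).
Setting these equal: 8x + 5 = 8, so x = 3/8.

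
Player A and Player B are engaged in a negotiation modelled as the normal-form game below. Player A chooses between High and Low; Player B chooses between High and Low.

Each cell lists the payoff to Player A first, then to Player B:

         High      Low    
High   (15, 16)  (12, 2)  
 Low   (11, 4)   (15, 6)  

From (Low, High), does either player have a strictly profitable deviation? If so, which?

Both

Player A at (Low, High) earns 11; deviating to High yields 15 — a strict improvement.
Player B earns 4; deviating to Low yields 6 — a strict improvement.
Both Player A and Player B have strictly profitable deviations.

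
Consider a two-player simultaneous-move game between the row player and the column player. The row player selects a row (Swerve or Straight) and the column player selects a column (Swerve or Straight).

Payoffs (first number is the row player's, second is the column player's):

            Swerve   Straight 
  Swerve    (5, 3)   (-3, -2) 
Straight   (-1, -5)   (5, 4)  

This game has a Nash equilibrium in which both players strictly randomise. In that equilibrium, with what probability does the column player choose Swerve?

Let c be the probability that the column player plays Swerve. In a completely mixed equilibrium, the row player must be indifferent between Swerve and Straight.
The row player's expected payoff from Swerve is 5c − 3(1−c); from Straight it is −c + 5(1−c).
Setting these equal: 8c − 3 = −6c + 5, so c = 4/7.

4/7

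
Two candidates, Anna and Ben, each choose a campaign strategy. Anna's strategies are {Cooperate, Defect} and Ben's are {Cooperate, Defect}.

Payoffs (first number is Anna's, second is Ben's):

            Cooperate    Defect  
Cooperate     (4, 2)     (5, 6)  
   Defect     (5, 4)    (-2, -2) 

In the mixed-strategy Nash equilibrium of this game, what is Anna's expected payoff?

First find q, the probability Ben plays Cooperate, from Anna's indifference between Cooperate and Defect: 4q + 5(1−q) = 5q − 2(1−q), giving q = 7/8.
Since Anna is indifferent in equilibrium, Anna's expected payoff equals the payoff from either row against (7/8, 1/8). Using Cooperate: 4(7/8) + 5(1/8) = 33/8.

33/8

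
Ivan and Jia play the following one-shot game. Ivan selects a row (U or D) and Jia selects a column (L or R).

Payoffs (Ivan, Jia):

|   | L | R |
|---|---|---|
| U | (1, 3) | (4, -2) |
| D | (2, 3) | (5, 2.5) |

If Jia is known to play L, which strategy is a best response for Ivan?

D

Against L, Ivan earns 1 from U and 2 from D.
So D is the best response.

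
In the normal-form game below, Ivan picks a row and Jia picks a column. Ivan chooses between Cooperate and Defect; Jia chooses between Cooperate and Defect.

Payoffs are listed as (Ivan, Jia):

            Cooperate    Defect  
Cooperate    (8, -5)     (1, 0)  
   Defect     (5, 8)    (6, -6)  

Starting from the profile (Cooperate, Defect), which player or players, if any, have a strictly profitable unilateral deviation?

Ivan

Ivan at (Cooperate, Defect) earns 1; deviating to Defect yields 6 — a strict improvement.
Jia earns 0; deviating to Cooperate yields -5 — not better.
Only Ivan has a strictly profitable deviation.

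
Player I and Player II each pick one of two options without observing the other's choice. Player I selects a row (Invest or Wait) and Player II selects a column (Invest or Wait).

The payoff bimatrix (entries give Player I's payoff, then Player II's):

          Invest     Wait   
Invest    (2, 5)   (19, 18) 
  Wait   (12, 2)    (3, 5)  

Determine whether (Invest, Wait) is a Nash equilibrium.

Yes

At (Invest, Wait), Player I earns 19; switching to Wait would give 3, so Player I has no profitable deviation.
Player II earns 18; switching to Invest would give 5, so Player II has no profitable deviation.
Neither player can gain by a unilateral deviation, so this profile is a Nash equilibrium.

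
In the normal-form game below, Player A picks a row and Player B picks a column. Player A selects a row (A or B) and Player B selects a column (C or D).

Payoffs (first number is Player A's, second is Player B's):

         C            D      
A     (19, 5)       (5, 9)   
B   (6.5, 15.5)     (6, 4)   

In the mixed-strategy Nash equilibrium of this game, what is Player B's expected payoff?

239/31

First find p, the probability Player A plays A, from Player B's indifference between C and D: 5p + 15.5(1−p) = 9p + 4(1−p), giving p = 23/31.
Since Player B is indifferent in equilibrium, Player B's expected payoff equals the payoff from either column against (23/31, 8/31). Using C: 5(23/31) + 15.5(8/31) = 239/31.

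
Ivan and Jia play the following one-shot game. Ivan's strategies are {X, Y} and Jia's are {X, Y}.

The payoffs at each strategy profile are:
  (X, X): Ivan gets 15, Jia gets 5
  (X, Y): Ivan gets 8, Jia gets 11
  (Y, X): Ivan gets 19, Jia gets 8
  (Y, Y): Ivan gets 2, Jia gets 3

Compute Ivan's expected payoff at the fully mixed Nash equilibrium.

First find q, the probability Jia plays X, from Ivan's indifference between X and Y: 15q + 8(1−q) = 19q + 2(1−q), giving q = 3/5.
Since Ivan is indifferent in equilibrium, Ivan's expected payoff equals the payoff from either row against (3/5, 2/5). Using X: 15(3/5) + 8(2/5) = 61/5.

61/5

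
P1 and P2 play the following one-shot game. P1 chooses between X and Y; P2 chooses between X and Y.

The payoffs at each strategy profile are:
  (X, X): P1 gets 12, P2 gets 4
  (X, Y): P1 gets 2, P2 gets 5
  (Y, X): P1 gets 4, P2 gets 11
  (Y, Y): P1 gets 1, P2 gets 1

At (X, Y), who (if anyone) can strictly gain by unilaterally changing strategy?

P1 at (X, Y) earns 2; deviating to Y yields 1 — not better.
P2 earns 5; deviating to X yields 4 — not better.
Neither player can strictly improve; the profile is a Nash equilibrium.

Neither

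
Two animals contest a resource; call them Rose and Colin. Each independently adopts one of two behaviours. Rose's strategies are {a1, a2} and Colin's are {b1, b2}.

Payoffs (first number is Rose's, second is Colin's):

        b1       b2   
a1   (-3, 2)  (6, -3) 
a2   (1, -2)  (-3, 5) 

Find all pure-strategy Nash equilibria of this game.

none

(a1, b1): Rose prefers a2 (1 > -3) — not an equilibrium.
(a1, b2): Colin prefers b1 (2 > -3) — not an equilibrium.
(a2, b1): Colin prefers b2 (5 > -2) — not an equilibrium.
(a2, b2): Rose prefers a1 (6 > -3) — not an equilibrium.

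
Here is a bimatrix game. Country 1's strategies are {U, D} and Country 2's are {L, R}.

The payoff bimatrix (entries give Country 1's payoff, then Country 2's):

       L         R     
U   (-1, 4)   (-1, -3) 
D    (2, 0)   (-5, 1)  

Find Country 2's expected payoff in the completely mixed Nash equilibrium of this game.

1/2

First find x, the probability Country 1 plays U, from Country 2's indifference between L and R: 4x = −3x + (1−x), giving x = 1/8.
Since Country 2 is indifferent in equilibrium, Country 2's expected payoff equals the payoff from either column against (1/8, 7/8). Using L: 4(1/8) = 1/2.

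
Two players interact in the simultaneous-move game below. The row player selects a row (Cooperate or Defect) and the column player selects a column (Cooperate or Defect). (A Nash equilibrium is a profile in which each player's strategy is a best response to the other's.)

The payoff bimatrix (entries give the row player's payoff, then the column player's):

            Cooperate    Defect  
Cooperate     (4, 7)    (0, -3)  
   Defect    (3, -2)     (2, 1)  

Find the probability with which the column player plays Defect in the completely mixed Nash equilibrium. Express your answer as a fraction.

1/3

Let c be the probability that the column player plays Cooperate. In a completely mixed equilibrium, the row player must be indifferent between Cooperate and Defect.
The row player's expected payoff from Cooperate is 4c; from Defect it is 3c + 2(1−c).
Setting these equal: 4c = c + 2, so c = 2/3.
Therefore the column player plays Defect with probability 1 − 2/3 = 1/3.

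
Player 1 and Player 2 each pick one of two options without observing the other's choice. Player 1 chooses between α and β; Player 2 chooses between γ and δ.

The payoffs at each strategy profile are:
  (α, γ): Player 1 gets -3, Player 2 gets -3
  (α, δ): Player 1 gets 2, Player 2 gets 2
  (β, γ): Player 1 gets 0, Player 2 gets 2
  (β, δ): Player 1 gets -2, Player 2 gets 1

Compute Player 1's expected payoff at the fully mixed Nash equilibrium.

-6/7

First find q, the probability Player 2 plays γ, from Player 1's indifference between α and β: −3q + 2(1−q) = −2(1−q), giving q = 4/7.
Since Player 1 is indifferent in equilibrium, Player 1's expected payoff equals the payoff from either row against (4/7, 3/7). Using α: −3(4/7) + 2(3/7) = -6/7.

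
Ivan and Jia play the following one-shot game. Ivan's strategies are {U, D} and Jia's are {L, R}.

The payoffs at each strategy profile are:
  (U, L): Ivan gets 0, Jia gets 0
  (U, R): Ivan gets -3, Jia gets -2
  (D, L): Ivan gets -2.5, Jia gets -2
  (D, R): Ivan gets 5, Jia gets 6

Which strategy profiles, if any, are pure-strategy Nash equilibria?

(U, L) and (D, R)

(U, L): Ivan gets 0 ≥ -2.5 from D, and Jia gets 0 ≥ -2 from R — Nash equilibrium.
(U, R): Ivan prefers D (5 > -3); Jia prefers L (0 > -2) — not an equilibrium.
(D, L): Ivan prefers U (0 > -2.5); Jia prefers R (6 > -2) — not an equilibrium.
(D, R): Ivan gets 5 ≥ -3 from U, and Jia gets 6 ≥ -2 from L — Nash equilibrium.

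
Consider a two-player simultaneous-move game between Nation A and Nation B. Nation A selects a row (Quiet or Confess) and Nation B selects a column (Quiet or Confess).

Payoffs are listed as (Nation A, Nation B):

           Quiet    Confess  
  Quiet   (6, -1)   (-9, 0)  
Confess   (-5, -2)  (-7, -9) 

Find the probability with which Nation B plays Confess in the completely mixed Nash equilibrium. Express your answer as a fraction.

11/13

Let c be the probability that Nation B plays Quiet. In a completely mixed equilibrium, Nation A must be indifferent between Quiet and Confess.
Nation A's expected payoff from Quiet is 6c − 9(1−c); from Confess it is −5c − 7(1−c).
Setting these equal: 15c − 9 = 2c − 7, so c = 2/13.
Therefore Nation B plays Confess with probability 1 − 2/13 = 11/13.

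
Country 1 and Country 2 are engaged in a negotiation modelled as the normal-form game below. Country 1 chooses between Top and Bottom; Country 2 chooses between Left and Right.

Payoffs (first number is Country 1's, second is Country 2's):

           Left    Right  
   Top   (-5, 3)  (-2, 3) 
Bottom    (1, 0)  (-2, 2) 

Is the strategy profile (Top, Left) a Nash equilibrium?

No

At (Top, Left), Country 1 earns -5; switching to Bottom would give 1, so Country 1 would deviate.
Country 2 earns 3; switching to Right would give 3, so Country 2 has no profitable deviation.
Since at least one player can profitably deviate, this is not a Nash equilibrium.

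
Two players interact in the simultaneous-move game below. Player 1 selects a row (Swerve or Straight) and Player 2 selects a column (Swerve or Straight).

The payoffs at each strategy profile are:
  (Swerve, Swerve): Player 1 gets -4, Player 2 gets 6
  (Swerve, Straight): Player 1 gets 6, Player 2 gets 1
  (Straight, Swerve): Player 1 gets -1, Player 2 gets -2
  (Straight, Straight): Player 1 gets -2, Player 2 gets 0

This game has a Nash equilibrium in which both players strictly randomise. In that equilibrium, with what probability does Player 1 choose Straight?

Let p be the probability that Player 1 plays Swerve. In a completely mixed equilibrium, Player 2 must be indifferent between Swerve and Straight.
Player 2's expected payoff from Swerve is 6p − 2(1−p); from Straight it is p.
Setting these equal: 8p − 2 = p, so p = 2/7.
Therefore Player 1 plays Straight with probability 1 − 2/7 = 5/7.

5/7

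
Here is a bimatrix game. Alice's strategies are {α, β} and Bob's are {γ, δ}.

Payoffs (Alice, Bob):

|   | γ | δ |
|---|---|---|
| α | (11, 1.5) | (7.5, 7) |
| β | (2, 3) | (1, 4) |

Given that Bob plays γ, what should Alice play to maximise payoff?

α

Against γ, Alice earns 11 from α and 2 from β.
So α is the best response.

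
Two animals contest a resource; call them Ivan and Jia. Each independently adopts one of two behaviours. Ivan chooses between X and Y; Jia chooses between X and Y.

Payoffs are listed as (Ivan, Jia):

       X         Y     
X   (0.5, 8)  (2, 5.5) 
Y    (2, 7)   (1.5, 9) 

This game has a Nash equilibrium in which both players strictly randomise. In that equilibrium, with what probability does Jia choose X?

1/4

Let c be the probability that Jia plays X. In a completely mixed equilibrium, Ivan must be indifferent between X and Y.
Ivan's expected payoff from X is 0.5c + 2(1−c); from Y it is 2c + 1.5(1−c).
Setting these equal: −1.5c + 2 = 0.5c + 1.5, so c = 1/4.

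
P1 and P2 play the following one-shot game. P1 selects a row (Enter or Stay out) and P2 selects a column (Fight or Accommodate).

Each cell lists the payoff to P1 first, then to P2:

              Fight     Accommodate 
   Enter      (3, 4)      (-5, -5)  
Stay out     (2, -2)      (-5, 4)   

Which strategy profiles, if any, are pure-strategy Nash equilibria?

(Enter, Fight) and (Stay out, Accommodate)

(Enter, Fight): P1 gets 3 ≥ 2 from Stay out, and P2 gets 4 ≥ -5 from Accommodate — Nash equilibrium.
(Enter, Accommodate): P2 prefers Fight (4 > -5) — not an equilibrium.
(Stay out, Fight): P1 prefers Enter (3 > 2); P2 prefers Accommodate (4 > -2) — not an equilibrium.
(Stay out, Accommodate): P1 gets -5 ≥ -5 from Enter, and P2 gets 4 ≥ -2 from Fight — Nash equilibrium.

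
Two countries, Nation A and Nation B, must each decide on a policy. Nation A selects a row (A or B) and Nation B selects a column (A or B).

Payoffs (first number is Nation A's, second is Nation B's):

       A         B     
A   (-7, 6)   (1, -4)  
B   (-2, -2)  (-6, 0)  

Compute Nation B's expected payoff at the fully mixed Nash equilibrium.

First find p, the probability Nation A plays A, from Nation B's indifference between A and B: 6p − 2(1−p) = −4p, giving p = 1/6.
Since Nation B is indifferent in equilibrium, Nation B's expected payoff equals the payoff from either column against (1/6, 5/6). Using A: 6(1/6) − 2(5/6) = -2/3.

-2/3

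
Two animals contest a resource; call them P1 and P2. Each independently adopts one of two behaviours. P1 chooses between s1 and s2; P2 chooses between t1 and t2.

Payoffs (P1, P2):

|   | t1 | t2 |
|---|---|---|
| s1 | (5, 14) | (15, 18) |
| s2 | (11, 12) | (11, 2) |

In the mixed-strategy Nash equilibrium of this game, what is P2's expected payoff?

First find p, the probability P1 plays s1, from P2's indifference between t1 and t2: 14p + 12(1−p) = 18p + 2(1−p), giving p = 5/7.
Since P2 is indifferent in equilibrium, P2's expected payoff equals the payoff from either column against (5/7, 2/7). Using t1: 14(5/7) + 12(2/7) = 94/7.

94/7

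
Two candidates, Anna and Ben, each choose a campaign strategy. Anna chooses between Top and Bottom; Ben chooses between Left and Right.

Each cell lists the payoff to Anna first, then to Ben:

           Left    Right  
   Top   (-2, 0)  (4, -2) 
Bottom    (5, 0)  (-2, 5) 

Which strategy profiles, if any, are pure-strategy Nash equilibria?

none

(Top, Left): Anna prefers Bottom (5 > -2) — not an equilibrium.
(Top, Right): Ben prefers Left (0 > -2) — not an equilibrium.
(Bottom, Left): Ben prefers Right (5 > 0) — not an equilibrium.
(Bottom, Right): Anna prefers Top (4 > -2) — not an equilibrium.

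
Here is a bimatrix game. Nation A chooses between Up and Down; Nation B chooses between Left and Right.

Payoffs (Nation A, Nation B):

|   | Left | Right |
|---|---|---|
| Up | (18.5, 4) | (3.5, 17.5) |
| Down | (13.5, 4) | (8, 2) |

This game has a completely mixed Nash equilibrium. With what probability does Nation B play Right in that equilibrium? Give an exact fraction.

10/19

Let q be the probability that Nation B plays Left. In a completely mixed equilibrium, Nation A must be indifferent between Up and Down.
Nation A's expected payoff from Up is 18.5q + 3.5(1−q); from Down it is 13.5q + 8(1−q).
Setting these equal: 15q + 3.5 = 5.5q + 8, so q = 9/19.
Therefore Nation B plays Right with probability 1 − 9/19 = 10/19.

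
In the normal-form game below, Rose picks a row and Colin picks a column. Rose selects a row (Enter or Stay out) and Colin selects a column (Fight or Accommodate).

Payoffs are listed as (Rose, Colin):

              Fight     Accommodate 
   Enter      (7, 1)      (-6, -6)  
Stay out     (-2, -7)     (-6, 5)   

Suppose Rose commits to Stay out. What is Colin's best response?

Against Stay out, Colin earns -7 from Fight and 5 from Accommodate.
So Accommodate is the best response.

Accommodate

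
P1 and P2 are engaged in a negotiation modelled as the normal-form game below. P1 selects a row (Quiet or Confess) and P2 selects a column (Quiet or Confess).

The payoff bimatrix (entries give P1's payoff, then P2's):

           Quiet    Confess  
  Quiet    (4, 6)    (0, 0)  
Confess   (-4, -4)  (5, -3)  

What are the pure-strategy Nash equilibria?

(Quiet, Quiet): P1 gets 4 ≥ -4 from Confess, and P2 gets 6 ≥ 0 from Confess — Nash equilibrium.
(Quiet, Confess): P1 prefers Confess (5 > 0); P2 prefers Quiet (6 > 0) — not an equilibrium.
(Confess, Quiet): P1 prefers Quiet (4 > -4); P2 prefers Confess (-3 > -4) — not an equilibrium.
(Confess, Confess): P1 gets 5 ≥ 0 from Quiet, and P2 gets -3 ≥ -4 from Quiet — Nash equilibrium.

(Quiet, Quiet) and (Confess, Confess)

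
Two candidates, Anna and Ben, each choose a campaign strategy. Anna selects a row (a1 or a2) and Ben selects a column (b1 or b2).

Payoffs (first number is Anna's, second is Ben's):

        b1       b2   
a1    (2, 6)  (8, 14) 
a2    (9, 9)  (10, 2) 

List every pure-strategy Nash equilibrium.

(a2, b1)

(a1, b1): Anna prefers a2 (9 > 2); Ben prefers b2 (14 > 6) — not an equilibrium.
(a1, b2): Anna prefers a2 (10 > 8) — not an equilibrium.
(a2, b1): Anna gets 9 ≥ 2 from a1, and Ben gets 9 ≥ 2 from b2 — Nash equilibrium.
(a2, b2): Ben prefers b1 (9 > 2) — not an equilibrium.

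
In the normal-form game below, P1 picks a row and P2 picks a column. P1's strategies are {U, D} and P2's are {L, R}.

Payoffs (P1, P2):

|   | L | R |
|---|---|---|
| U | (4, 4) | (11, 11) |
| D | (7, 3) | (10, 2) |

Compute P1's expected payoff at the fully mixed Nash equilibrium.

37/4

First find q, the probability P2 plays L, from P1's indifference between U and D: 4q + 11(1−q) = 7q + 10(1−q), giving q = 1/4.
Since P1 is indifferent in equilibrium, P1's expected payoff equals the payoff from either row against (1/4, 3/4). Using U: 4(1/4) + 11(3/4) = 37/4.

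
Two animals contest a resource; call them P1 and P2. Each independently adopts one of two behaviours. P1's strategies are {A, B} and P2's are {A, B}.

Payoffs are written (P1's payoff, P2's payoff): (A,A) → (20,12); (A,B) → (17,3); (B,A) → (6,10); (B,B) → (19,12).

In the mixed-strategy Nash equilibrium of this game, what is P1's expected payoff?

First find y, the probability P2 plays A, from P1's indifference between A and B: 20y + 17(1−y) = 6y + 19(1−y), giving y = 1/8.
Since P1 is indifferent in equilibrium, P1's expected payoff equals the payoff from either row against (1/8, 7/8). Using A: 20(1/8) + 17(7/8) = 139/8.

139/8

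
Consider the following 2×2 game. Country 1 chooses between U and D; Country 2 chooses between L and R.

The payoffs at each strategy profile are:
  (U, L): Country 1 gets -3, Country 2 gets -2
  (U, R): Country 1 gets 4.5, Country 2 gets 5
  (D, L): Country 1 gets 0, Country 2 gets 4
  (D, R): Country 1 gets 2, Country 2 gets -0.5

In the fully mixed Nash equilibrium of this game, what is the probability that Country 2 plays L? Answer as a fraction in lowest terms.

Let y be the probability that Country 2 plays L. In a completely mixed equilibrium, Country 1 must be indifferent between U and D.
Country 1's expected payoff from U is −3y + 4.5(1−y); from D it is 2(1−y).
Setting these equal: −7.5y + 4.5 = −2y + 2, so y = 5/11.

5/11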